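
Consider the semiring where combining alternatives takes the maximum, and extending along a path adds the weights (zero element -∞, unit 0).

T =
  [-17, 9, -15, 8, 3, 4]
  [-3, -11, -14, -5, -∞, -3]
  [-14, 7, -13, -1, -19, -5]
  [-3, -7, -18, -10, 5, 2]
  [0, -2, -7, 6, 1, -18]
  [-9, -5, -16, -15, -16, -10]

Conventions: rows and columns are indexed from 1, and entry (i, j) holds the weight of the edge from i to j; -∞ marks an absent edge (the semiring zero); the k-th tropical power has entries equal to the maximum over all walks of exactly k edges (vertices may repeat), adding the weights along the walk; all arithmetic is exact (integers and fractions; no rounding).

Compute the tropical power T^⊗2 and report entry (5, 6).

T^⊗2:
  [6, 1, -4, 9, 13, 10]
  [-8, 6, -18, 5, 0, 1]
  [4, -4, -7, 2, 4, 4]
  [5, 6, -2, 11, 6, 1]
  [3, 9, -6, 8, 11, 8]
  [-8, 0, -19, -1, -6, -5]
Key observation: the optimum is the walk 5->4->6, with weight 6 + 2 = 8.
Optimal value attained by: walk 5->4->6.
Answer: (T^⊗2)[5][6] = 8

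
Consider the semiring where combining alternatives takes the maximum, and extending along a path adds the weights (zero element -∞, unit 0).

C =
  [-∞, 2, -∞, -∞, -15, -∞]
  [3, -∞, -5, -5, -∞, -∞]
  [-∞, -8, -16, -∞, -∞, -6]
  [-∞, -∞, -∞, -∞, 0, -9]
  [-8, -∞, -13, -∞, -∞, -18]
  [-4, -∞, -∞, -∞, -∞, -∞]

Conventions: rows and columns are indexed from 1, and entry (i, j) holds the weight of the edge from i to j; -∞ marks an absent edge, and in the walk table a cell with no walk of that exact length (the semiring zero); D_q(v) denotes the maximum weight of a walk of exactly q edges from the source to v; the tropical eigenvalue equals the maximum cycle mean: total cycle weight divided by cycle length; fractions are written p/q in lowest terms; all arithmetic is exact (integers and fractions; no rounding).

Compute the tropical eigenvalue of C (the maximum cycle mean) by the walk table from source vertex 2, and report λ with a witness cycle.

q=0: [-∞, 0, -∞, -∞, -∞, -∞]
q=1: [3, -∞, -5, -5, -∞, -∞]
q=2: [-∞, 5, -21, -∞, -5, -11]
q=3: [8, -29, 0, 0, -∞, -23]
q=4: [-26, 10, -16, -34, 0, -6]
q=5: [13, -24, 5, 5, -34, -18]
q=6: [-21, 15, -11, -29, 5, -1]
Optimal cycle mean attained by: cycle 1->2->1, total 2 + 3, length 2.
Answer: λ = 5/2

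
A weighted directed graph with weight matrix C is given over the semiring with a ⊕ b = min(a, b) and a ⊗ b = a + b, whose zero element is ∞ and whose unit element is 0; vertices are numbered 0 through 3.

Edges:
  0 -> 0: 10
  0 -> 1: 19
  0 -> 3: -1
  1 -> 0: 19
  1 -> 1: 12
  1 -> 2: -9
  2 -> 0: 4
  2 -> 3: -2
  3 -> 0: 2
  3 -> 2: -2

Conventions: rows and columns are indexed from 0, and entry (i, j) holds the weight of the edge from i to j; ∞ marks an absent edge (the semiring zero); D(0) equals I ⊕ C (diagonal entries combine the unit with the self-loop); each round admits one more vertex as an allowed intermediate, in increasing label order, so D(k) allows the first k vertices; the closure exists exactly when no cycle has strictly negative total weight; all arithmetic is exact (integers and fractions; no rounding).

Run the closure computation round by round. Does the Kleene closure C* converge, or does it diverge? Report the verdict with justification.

D(0):
  [0, 19, ∞, -1]
  [19, 0, -9, ∞]
  [4, ∞, 0, -2]
  [2, ∞, -2, 0]
D(1):
  [0, 19, ∞, -1]
  [19, 0, -9, 18]
  [4, 23, 0, -2]
  [2, 21, -2, 0]
D(2):
  [0, 19, 10, -1]
  [19, 0, -9, 18]
  [4, 23, 0, -2]
  [2, 21, -2, 0]
Detection: at round 3, diagonal entry (3, 3) turns strictly negative.
Key observation: the cycle 3->2->3 has total weight (-2) + (-2), which is strictly negative.
Answer: DIVERGES — negative cycle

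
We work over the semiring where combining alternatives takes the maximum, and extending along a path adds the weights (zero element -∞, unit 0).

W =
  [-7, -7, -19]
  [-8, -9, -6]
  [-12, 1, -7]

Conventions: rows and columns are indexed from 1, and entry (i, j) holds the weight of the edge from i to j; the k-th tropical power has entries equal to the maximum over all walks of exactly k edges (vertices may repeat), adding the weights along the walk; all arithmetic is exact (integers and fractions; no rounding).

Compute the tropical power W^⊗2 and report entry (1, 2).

W^⊗2:
  [-14, -14, -13]
  [-15, -5, -13]
  [-7, -6, -5]
Key observation: the optimum is the walk 1->1->2, with weight (-7) + (-7) = -14.
Optimal value attained by: walk 1->1->2.
Answer: (W^⊗2)[1][2] = -14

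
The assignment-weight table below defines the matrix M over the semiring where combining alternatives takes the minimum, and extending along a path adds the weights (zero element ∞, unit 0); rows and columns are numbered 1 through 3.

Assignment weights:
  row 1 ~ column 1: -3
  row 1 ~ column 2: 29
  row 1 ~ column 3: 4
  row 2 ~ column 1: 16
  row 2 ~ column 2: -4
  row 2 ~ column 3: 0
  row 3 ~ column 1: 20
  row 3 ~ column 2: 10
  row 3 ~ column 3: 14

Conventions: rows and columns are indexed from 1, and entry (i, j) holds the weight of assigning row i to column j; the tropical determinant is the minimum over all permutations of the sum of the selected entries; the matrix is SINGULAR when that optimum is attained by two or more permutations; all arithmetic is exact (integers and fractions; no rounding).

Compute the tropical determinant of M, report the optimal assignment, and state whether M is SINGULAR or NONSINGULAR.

σ = (1, 2, 3): (-3) + (-4) + 14 = 7
σ = (1, 3, 2): (-3) + 0 + 10 = 7
σ = (2, 1, 3): 29 + 16 + 14 = 59
σ = (2, 3, 1): 29 + 0 + 20 = 49
σ = (3, 1, 2): 4 + 16 + 10 = 30
σ = (3, 2, 1): 4 + (-4) + 20 = 20
Optimal value attained by: σ = (1, 2, 3).
Answer: det⊕(M) = 7; verdict: SINGULAR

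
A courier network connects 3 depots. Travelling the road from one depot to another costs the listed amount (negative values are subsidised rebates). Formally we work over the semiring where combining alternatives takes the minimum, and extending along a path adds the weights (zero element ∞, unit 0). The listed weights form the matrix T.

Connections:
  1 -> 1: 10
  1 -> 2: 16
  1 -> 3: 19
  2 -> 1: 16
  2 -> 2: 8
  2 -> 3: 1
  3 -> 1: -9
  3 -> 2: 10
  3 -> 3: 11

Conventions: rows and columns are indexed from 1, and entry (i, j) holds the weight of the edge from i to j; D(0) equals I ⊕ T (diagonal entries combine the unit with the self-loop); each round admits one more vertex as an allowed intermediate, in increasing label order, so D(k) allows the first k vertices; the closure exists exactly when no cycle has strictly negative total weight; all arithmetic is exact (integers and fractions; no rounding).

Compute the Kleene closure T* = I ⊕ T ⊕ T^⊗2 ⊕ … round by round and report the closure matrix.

D(0):
  [0, 16, 19]
  [16, 0, 1]
  [-9, 10, 0]
D(1):
  [0, 16, 19]
  [16, 0, 1]
  [-9, 7, 0]
D(2):
  [0, 16, 17]
  [16, 0, 1]
  [-9, 7, 0]
D(3):
  [0, 16, 17]
  [-8, 0, 1]
  [-9, 7, 0]
Answer: T* = [[0, 16, 17], [-8, 0, 1], [-9, 7, 0]]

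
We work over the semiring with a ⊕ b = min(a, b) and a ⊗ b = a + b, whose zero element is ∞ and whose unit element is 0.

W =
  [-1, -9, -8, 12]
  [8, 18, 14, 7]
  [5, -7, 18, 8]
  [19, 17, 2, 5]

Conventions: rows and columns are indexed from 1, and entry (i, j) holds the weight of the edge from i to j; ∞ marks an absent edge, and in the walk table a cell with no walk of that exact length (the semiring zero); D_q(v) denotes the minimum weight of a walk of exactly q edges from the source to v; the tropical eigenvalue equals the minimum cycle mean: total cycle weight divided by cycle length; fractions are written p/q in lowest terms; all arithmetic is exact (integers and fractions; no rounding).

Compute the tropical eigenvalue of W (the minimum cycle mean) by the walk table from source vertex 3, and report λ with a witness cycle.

q=0: [∞, ∞, 0, ∞]
q=1: [5, -7, 18, 8]
q=2: [1, -4, -3, 0]
q=3: [0, -10, -7, 3]
q=4: [-2, -14, -8, -3]
Optimal cycle mean attained by: cycle 1->3->2->1, total (-8) + (-7) + 8, length 3.
Answer: λ = -7/3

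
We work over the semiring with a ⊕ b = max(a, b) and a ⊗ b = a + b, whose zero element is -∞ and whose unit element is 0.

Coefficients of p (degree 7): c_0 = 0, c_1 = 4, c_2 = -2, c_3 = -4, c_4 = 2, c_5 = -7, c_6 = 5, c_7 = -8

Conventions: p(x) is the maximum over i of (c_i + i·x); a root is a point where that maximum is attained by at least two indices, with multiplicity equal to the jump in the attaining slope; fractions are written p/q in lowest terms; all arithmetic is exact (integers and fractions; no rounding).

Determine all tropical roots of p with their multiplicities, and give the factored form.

hull edge (i=0, c=0) to (i=1, c=4): slope 4, span 1
hull edge (i=1, c=4) to (i=6, c=5): slope 1/5, span 5
hull edge (i=6, c=5) to (i=7, c=-8): slope -13, span 1
Factored form: p(x) = -8 ⊗ (x ⊕ (-4)) ⊗ (x ⊕ (-1/5)) ⊗ (x ⊕ (-1/5)) ⊗ (x ⊕ (-1/5)) ⊗ (x ⊕ (-1/5)) ⊗ (x ⊕ (-1/5)) ⊗ (x ⊕ 13)
Answer: roots = -4 (mult 1), -1/5 (mult 5), 13 (mult 1)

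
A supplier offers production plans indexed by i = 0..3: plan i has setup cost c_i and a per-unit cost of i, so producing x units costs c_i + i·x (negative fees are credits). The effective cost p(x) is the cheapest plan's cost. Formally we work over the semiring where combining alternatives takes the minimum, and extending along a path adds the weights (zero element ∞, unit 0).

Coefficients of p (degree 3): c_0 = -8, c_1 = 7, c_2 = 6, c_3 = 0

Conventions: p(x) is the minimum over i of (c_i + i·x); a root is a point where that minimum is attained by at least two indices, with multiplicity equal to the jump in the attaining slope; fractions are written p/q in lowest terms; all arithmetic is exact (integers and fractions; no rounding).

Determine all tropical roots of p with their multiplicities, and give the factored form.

hull edge (i=0, c=-8) to (i=3, c=0): slope 8/3, span 3
Factored form: p(x) = 0 ⊗ (x ⊕ (-8/3)) ⊗ (x ⊕ (-8/3)) ⊗ (x ⊕ (-8/3))
Answer: roots = -8/3 (mult 3)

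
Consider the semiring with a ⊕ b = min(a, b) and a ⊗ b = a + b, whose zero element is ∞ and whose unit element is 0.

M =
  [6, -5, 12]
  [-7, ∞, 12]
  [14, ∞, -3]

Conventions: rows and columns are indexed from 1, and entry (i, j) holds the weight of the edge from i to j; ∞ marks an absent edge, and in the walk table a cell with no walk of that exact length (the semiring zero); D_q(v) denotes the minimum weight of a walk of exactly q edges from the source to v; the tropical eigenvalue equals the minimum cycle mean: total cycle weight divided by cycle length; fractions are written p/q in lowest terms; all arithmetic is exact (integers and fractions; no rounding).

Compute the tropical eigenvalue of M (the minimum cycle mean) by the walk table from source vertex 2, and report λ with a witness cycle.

q=0: [∞, 0, ∞]
q=1: [-7, ∞, 12]
q=2: [-1, -12, 5]
q=3: [-19, -6, 0]
Optimal cycle mean attained by: cycle 1->2->1, total (-5) + (-7), length 2.
Answer: λ = -6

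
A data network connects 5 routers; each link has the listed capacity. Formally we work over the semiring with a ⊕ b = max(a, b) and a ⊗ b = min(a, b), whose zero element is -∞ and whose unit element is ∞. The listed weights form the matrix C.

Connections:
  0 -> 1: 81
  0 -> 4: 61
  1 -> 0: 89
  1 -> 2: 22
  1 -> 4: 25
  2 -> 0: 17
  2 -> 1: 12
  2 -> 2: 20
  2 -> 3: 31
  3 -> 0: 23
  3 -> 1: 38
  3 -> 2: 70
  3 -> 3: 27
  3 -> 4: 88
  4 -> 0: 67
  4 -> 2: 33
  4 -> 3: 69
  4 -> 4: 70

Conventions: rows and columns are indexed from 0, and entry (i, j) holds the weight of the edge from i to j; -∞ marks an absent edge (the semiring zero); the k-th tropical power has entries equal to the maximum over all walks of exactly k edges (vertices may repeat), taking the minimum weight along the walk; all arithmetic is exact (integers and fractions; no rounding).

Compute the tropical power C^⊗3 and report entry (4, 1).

C^⊗2:
  [81, -∞, 33, 61, 61]
  [25, 81, 25, 25, 61]
  [23, 31, 31, 27, 31]
  [67, 27, 33, 69, 70]
  [67, 67, 69, 69, 70]
C^⊗3:
  [61, 81, 61, 61, 61]
  [81, 25, 33, 61, 61]
  [31, 27, 31, 31, 31]
  [67, 67, 69, 69, 70]
  [67, 67, 69, 69, 70]
Key observation: the optimum is the walk 4->4->0->1, with weight 70 min 67 min 81 = 67.
Optimal value attained by: walk 4->4->0->1.
Answer: (C^⊗3)[4][1] = 67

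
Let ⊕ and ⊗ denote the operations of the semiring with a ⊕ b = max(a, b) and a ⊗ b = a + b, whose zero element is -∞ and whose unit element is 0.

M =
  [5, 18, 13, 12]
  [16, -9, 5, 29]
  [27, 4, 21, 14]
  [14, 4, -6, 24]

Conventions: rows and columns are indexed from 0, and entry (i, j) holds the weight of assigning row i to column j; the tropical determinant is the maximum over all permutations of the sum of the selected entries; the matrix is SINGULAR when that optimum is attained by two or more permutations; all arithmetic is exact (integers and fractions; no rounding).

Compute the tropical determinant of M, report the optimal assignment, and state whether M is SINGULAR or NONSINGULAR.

σ = (0, 1, 2, 3): 5 + (-9) + 21 + 24 = 41
σ = (0, 1, 3, 2): 5 + (-9) + 14 + (-6) = 4
σ = (0, 2, 1, 3): 5 + 5 + 4 + 24 = 38
σ = (0, 2, 3, 1): 5 + 5 + 14 + 4 = 28
σ = (0, 3, 1, 2): 5 + 29 + 4 + (-6) = 32
σ = (0, 3, 2, 1): 5 + 29 + 21 + 4 = 59
σ = (1, 0, 2, 3): 18 + 16 + 21 + 24 = 79
σ = (1, 0, 3, 2): 18 + 16 + 14 + (-6) = 42
σ = (1, 2, 0, 3): 18 + 5 + 27 + 24 = 74
σ = (1, 2, 3, 0): 18 + 5 + 14 + 14 = 51
σ = (1, 3, 0, 2): 18 + 29 + 27 + (-6) = 68
σ = (1, 3, 2, 0): 18 + 29 + 21 + 14 = 82
σ = (2, 0, 1, 3): 13 + 16 + 4 + 24 = 57
σ = (2, 0, 3, 1): 13 + 16 + 14 + 4 = 47
σ = (2, 1, 0, 3): 13 + (-9) + 27 + 24 = 55
σ = (2, 1, 3, 0): 13 + (-9) + 14 + 14 = 32
σ = (2, 3, 0, 1): 13 + 29 + 27 + 4 = 73
σ = (2, 3, 1, 0): 13 + 29 + 4 + 14 = 60
σ = (3, 0, 1, 2): 12 + 16 + 4 + (-6) = 26
σ = (3, 0, 2, 1): 12 + 16 + 21 + 4 = 53
σ = (3, 1, 0, 2): 12 + (-9) + 27 + (-6) = 24
σ = (3, 1, 2, 0): 12 + (-9) + 21 + 14 = 38
σ = (3, 2, 0, 1): 12 + 5 + 27 + 4 = 48
σ = (3, 2, 1, 0): 12 + 5 + 4 + 14 = 35
Optimal value attained by: σ = (1, 3, 2, 0).
Answer: det⊕(M) = 82; verdict: NONSINGULAR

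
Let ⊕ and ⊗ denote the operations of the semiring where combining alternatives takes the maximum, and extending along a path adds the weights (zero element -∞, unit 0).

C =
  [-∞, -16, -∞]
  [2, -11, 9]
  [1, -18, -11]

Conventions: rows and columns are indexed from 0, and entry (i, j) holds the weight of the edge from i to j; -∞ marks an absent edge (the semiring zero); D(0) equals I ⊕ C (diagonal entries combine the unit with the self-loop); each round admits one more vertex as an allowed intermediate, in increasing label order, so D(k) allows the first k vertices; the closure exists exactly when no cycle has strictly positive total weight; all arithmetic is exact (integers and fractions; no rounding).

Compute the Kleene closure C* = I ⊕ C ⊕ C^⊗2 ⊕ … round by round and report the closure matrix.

D(0):
  [0, -16, -∞]
  [2, 0, 9]
  [1, -18, 0]
D(1):
  [0, -16, -∞]
  [2, 0, 9]
  [1, -15, 0]
D(2):
  [0, -16, -7]
  [2, 0, 9]
  [1, -15, 0]
D(3):
  [0, -16, -7]
  [10, 0, 9]
  [1, -15, 0]
Answer: C* = [[0, -16, -7], [10, 0, 9], [1, -15, 0]]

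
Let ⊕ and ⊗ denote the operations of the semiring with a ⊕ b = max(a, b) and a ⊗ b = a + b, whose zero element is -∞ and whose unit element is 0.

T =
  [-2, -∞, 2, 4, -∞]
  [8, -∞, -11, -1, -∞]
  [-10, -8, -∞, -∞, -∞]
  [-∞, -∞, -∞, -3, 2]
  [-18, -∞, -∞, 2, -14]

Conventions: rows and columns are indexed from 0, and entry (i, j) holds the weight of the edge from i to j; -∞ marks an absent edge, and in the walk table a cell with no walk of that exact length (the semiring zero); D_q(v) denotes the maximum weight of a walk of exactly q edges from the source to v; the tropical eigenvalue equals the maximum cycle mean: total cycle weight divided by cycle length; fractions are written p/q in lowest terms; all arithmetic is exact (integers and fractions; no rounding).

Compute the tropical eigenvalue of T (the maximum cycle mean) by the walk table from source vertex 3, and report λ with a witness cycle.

q=0: [-∞, -∞, -∞, 0, -∞]
q=1: [-∞, -∞, -∞, -3, 2]
q=2: [-16, -∞, -∞, 4, -1]
q=3: [-18, -∞, -14, 1, 6]
q=4: [-12, -22, -16, 8, 3]
q=5: [-14, -24, -10, 5, 10]
Optimal cycle mean attained by: cycle 3->4->3, total 2 + 2, length 2.
Answer: λ = 2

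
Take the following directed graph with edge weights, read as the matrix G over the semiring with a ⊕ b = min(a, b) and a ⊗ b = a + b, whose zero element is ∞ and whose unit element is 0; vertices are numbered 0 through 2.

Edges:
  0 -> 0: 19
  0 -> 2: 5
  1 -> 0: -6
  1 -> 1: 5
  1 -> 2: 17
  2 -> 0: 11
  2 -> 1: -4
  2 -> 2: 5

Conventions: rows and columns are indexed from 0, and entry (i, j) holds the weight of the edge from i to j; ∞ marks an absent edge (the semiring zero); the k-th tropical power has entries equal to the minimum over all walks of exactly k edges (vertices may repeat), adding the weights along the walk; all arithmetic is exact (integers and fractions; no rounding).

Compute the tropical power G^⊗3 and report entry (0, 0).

G^⊗2:
  [16, 1, 10]
  [-1, 10, -1]
  [-10, 1, 10]
G^⊗3:
  [-5, 6, 15]
  [4, -5, 4]
  [-5, 6, -5]
Key observation: the optimum is the walk 0->2->1->0, with weight 5 + (-4) + (-6) = -5.
Optimal value attained by: walk 0->2->1->0.
Answer: (G^⊗3)[0][0] = -5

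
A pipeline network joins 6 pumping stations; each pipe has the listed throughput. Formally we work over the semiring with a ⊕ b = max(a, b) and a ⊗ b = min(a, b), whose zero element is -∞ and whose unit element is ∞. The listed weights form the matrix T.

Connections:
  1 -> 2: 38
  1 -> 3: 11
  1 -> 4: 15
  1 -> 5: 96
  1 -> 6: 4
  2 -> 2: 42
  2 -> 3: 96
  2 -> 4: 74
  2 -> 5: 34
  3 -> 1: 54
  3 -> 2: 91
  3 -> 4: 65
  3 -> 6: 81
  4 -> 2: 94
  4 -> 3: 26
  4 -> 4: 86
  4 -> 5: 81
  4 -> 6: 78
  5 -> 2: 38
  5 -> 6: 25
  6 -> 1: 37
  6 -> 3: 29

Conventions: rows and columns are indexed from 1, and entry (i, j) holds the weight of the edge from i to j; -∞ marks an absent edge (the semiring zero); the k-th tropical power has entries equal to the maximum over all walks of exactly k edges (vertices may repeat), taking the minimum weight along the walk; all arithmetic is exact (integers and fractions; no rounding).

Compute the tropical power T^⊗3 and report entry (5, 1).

T^⊗2:
  [11, 38, 38, 38, 34, 25]
  [54, 91, 42, 74, 74, 81]
  [37, 65, 91, 74, 65, 65]
  [37, 86, 94, 86, 81, 78]
  [25, 38, 38, 38, 34, -∞]
  [29, 37, 11, 29, 37, 29]
T^⊗3:
  [38, 38, 38, 38, 38, 38]
  [42, 74, 91, 74, 74, 74]
  [54, 91, 65, 74, 74, 81]
  [54, 91, 86, 86, 81, 81]
  [38, 38, 38, 38, 38, 38]
  [29, 37, 37, 37, 34, 29]
Key observation: the optimum is the walk 5->2->3->1, with weight 38 min 96 min 54 = 38.
Optimal value attained by: walk 5->2->3->1.
Answer: (T^⊗3)[5][1] = 38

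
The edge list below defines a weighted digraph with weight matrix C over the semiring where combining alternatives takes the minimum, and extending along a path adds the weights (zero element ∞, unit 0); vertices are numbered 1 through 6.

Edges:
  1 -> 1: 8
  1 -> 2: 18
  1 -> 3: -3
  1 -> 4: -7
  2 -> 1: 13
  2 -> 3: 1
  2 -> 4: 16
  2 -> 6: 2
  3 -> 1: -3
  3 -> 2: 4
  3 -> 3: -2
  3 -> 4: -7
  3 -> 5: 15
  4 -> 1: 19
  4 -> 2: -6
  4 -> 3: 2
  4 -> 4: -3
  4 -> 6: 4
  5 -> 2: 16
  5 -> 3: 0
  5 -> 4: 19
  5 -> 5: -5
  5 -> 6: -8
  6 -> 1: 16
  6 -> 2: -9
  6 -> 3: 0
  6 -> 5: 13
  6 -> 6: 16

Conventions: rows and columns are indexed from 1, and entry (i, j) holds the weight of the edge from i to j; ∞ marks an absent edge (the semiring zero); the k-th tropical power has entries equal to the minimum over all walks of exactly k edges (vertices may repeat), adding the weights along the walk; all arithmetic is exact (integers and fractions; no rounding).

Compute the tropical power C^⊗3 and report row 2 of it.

C^⊗2:
  [-6, -13, -5, -10, 12, -3]
  [-2, -7, -1, -6, 15, 18]
  [-5, -13, -6, -10, 10, -3]
  [-1, -9, -5, -6, 17, -4]
  [-3, -17, -8, -7, -10, -13]
  [-3, 4, -8, -7, 8, -7]
C^⊗3:
  [-8, -16, -12, -13, 7, -11]
  [-4, -12, -6, -9, 10, -5]
  [-9, -16, -12, -13, 5, -11]
  [-8, -13, -8, -12, 9, -7]
  [-11, -22, -16, -15, -15, -18]
  [-11, -16, -10, -15, 3, -3]
Answer: row 2 of C^⊗3 = [-4, -12, -6, -9, 10, -5]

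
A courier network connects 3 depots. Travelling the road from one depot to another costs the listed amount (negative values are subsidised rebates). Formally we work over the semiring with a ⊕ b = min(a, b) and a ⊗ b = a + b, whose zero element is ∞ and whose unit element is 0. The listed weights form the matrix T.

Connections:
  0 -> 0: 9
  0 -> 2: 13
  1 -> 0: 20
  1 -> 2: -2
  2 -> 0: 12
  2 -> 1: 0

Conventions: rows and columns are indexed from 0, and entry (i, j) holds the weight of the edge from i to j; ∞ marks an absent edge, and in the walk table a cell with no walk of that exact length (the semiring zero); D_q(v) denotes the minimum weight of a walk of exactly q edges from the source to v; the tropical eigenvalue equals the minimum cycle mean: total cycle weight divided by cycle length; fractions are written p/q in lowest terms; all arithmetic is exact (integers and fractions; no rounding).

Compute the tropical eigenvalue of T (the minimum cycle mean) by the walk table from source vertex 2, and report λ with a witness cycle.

q=0: [∞, ∞, 0]
q=1: [12, 0, ∞]
q=2: [20, ∞, -2]
q=3: [10, -2, 33]
Optimal cycle mean attained by: cycle 1->2->1, total (-2) + 0, length 2.
Answer: λ = -1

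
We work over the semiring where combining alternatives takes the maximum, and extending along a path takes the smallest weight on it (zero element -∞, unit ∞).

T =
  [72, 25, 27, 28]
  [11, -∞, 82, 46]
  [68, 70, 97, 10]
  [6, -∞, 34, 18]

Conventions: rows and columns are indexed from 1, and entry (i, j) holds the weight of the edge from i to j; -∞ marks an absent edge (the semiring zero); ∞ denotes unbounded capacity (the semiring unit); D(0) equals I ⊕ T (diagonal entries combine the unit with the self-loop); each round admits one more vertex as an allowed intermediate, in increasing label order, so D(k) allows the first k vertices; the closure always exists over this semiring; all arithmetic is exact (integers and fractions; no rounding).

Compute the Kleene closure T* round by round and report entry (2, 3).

D(0):
  [∞, 25, 27, 28]
  [11, ∞, 82, 46]
  [68, 70, ∞, 10]
  [6, -∞, 34, ∞]
D(1):
  [∞, 25, 27, 28]
  [11, ∞, 82, 46]
  [68, 70, ∞, 28]
  [6, 6, 34, ∞]
D(2):
  [∞, 25, 27, 28]
  [11, ∞, 82, 46]
  [68, 70, ∞, 46]
  [6, 6, 34, ∞]
D(3):
  [∞, 27, 27, 28]
  [68, ∞, 82, 46]
  [68, 70, ∞, 46]
  [34, 34, 34, ∞]
D(4):
  [∞, 28, 28, 28]
  [68, ∞, 82, 46]
  [68, 70, ∞, 46]
  [34, 34, 34, ∞]
Answer: T*[2][3] = 82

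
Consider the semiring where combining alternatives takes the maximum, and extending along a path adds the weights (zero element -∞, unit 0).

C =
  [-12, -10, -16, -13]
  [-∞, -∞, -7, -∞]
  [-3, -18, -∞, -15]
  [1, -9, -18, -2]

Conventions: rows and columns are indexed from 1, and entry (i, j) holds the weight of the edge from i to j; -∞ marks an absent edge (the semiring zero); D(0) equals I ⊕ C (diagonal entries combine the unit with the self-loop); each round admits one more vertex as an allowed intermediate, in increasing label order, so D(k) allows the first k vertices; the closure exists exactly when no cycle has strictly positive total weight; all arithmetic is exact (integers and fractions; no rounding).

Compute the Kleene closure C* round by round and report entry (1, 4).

D(0):
  [0, -10, -16, -13]
  [-∞, 0, -7, -∞]
  [-3, -18, 0, -15]
  [1, -9, -18, 0]
D(1):
  [0, -10, -16, -13]
  [-∞, 0, -7, -∞]
  [-3, -13, 0, -15]
  [1, -9, -15, 0]
D(2):
  [0, -10, -16, -13]
  [-∞, 0, -7, -∞]
  [-3, -13, 0, -15]
  [1, -9, -15, 0]
D(3):
  [0, -10, -16, -13]
  [-10, 0, -7, -22]
  [-3, -13, 0, -15]
  [1, -9, -15, 0]
D(4):
  [0, -10, -16, -13]
  [-10, 0, -7, -22]
  [-3, -13, 0, -15]
  [1, -9, -15, 0]
Answer: C*[1][4] = -13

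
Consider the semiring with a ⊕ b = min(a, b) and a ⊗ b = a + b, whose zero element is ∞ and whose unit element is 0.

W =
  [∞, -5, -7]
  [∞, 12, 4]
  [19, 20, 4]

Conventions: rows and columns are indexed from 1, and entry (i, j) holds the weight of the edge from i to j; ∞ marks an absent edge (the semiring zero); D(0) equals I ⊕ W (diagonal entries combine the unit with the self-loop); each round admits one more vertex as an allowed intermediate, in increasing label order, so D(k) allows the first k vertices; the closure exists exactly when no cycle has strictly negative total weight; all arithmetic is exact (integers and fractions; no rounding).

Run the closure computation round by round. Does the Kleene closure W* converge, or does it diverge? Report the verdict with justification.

D(0):
  [0, -5, -7]
  [∞, 0, 4]
  [19, 20, 0]
D(1):
  [0, -5, -7]
  [∞, 0, 4]
  [19, 14, 0]
D(2):
  [0, -5, -7]
  [∞, 0, 4]
  [19, 14, 0]
D(3):
  [0, -5, -7]
  [23, 0, 4]
  [19, 14, 0]
Key observation: every diagonal entry stays at the unit through all rounds, so no improving cycle exists.
Answer: CONVERGES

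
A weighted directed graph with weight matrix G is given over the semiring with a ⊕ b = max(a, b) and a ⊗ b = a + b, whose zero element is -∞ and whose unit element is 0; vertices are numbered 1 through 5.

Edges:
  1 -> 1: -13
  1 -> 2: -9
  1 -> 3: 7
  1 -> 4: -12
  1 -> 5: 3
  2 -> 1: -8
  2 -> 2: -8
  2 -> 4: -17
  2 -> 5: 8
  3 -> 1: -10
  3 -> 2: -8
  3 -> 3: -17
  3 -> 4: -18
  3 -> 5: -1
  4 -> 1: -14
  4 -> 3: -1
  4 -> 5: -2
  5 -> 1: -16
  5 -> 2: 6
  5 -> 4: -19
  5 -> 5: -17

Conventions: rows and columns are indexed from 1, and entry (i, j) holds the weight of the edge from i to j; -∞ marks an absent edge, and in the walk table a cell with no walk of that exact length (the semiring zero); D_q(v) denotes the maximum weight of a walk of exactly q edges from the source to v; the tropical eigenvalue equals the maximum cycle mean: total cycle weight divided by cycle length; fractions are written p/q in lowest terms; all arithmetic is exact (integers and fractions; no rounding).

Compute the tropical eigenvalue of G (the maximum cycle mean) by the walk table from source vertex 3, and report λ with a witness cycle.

q=0: [-∞, -∞, 0, -∞, -∞]
q=1: [-10, -8, -17, -18, -1]
q=2: [-16, 5, -3, -20, 0]
q=3: [-3, 6, -9, -12, 13]
q=4: [-2, 19, 4, -6, 14]
q=5: [11, 20, 5, 2, 27]
Optimal cycle mean attained by: cycle 2->5->2, total 8 + 6, length 2.
Answer: λ = 7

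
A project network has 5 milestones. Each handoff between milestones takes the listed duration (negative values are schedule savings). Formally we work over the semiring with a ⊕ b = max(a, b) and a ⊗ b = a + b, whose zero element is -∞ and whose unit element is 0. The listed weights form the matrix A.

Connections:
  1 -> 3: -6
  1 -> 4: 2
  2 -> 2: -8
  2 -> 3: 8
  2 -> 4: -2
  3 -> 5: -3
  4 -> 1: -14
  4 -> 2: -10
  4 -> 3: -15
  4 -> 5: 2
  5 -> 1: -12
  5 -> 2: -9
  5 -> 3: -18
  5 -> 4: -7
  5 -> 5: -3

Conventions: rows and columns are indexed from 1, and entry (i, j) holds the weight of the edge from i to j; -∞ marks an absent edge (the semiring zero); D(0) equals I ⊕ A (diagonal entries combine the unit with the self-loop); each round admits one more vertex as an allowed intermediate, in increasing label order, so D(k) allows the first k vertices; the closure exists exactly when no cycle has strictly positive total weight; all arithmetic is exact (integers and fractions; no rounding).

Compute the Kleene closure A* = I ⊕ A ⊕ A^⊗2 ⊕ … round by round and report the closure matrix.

D(0):
  [0, -∞, -6, 2, -∞]
  [-∞, 0, 8, -2, -∞]
  [-∞, -∞, 0, -∞, -3]
  [-14, -10, -15, 0, 2]
  [-12, -9, -18, -7, 0]
D(1):
  [0, -∞, -6, 2, -∞]
  [-∞, 0, 8, -2, -∞]
  [-∞, -∞, 0, -∞, -3]
  [-14, -10, -15, 0, 2]
  [-12, -9, -18, -7, 0]
D(2):
  [0, -∞, -6, 2, -∞]
  [-∞, 0, 8, -2, -∞]
  [-∞, -∞, 0, -∞, -3]
  [-14, -10, -2, 0, 2]
  [-12, -9, -1, -7, 0]
D(3):
  [0, -∞, -6, 2, -9]
  [-∞, 0, 8, -2, 5]
  [-∞, -∞, 0, -∞, -3]
  [-14, -10, -2, 0, 2]
  [-12, -9, -1, -7, 0]
D(4):
  [0, -8, 0, 2, 4]
  [-16, 0, 8, -2, 5]
  [-∞, -∞, 0, -∞, -3]
  [-14, -10, -2, 0, 2]
  [-12, -9, -1, -7, 0]
D(5):
  [0, -5, 3, 2, 4]
  [-7, 0, 8, -2, 5]
  [-15, -12, 0, -10, -3]
  [-10, -7, 1, 0, 2]
  [-12, -9, -1, -7, 0]
Answer: A* = [[0, -5, 3, 2, 4], [-7, 0, 8, -2, 5], [-15, -12, 0, -10, -3], [-10, -7, 1, 0, 2], [-12, -9, -1, -7, 0]]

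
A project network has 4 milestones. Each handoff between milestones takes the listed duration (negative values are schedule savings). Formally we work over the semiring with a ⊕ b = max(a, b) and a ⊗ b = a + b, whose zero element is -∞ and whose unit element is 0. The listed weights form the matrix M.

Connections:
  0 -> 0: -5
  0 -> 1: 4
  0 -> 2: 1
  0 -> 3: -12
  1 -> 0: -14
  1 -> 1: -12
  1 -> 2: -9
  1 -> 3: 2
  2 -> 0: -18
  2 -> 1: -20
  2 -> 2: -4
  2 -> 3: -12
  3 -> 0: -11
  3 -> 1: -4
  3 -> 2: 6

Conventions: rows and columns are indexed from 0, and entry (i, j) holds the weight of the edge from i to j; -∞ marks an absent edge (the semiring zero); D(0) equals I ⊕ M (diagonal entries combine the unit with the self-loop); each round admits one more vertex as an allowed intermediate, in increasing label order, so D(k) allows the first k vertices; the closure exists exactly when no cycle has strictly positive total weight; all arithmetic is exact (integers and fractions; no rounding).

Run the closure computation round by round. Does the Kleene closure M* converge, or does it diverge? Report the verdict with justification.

D(0):
  [0, 4, 1, -12]
  [-14, 0, -9, 2]
  [-18, -20, 0, -12]
  [-11, -4, 6, 0]
D(1):
  [0, 4, 1, -12]
  [-14, 0, -9, 2]
  [-18, -14, 0, -12]
  [-11, -4, 6, 0]
D(2):
  [0, 4, 1, 6]
  [-14, 0, -9, 2]
  [-18, -14, 0, -12]
  [-11, -4, 6, 0]
D(3):
  [0, 4, 1, 6]
  [-14, 0, -9, 2]
  [-18, -14, 0, -12]
  [-11, -4, 6, 0]
D(4):
  [0, 4, 12, 6]
  [-9, 0, 8, 2]
  [-18, -14, 0, -12]
  [-11, -4, 6, 0]
Key observation: every diagonal entry stays at the unit through all rounds, so no improving cycle exists.
Answer: CONVERGES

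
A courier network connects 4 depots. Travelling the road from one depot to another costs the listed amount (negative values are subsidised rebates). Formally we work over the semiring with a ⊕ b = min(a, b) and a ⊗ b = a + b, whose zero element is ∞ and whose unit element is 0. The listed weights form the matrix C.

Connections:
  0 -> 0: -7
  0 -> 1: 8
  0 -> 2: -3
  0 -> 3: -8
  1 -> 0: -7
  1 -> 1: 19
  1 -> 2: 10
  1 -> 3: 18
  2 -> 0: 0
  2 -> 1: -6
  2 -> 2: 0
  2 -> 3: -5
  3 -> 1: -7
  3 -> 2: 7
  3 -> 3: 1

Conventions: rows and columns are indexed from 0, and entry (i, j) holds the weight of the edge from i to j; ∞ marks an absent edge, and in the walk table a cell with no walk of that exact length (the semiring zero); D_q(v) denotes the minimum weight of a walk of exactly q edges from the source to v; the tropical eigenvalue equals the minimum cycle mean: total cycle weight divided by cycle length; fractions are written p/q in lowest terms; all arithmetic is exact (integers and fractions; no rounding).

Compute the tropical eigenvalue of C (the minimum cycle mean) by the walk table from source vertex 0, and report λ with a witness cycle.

q=0: [0, ∞, ∞, ∞]
q=1: [-7, 8, -3, -8]
q=2: [-14, -15, -10, -15]
q=3: [-22, -22, -17, -22]
q=4: [-29, -29, -25, -30]
Optimal cycle mean attained by: cycle 0->3->1->0, total (-8) + (-7) + (-7), length 3.
Answer: λ = -22/3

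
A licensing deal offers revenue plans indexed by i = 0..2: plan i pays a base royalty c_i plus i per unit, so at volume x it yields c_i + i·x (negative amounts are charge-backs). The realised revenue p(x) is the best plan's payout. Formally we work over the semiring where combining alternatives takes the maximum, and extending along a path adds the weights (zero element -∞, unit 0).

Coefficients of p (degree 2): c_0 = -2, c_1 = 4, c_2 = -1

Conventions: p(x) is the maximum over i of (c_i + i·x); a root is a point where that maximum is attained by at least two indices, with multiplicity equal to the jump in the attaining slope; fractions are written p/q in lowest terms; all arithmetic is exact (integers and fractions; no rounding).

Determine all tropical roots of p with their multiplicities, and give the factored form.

hull edge (i=0, c=-2) to (i=1, c=4): slope 6, span 1
hull edge (i=1, c=4) to (i=2, c=-1): slope -5, span 1
Factored form: p(x) = -1 ⊗ (x ⊕ (-6)) ⊗ (x ⊕ 5)
Answer: roots = -6 (mult 1), 5 (mult 1)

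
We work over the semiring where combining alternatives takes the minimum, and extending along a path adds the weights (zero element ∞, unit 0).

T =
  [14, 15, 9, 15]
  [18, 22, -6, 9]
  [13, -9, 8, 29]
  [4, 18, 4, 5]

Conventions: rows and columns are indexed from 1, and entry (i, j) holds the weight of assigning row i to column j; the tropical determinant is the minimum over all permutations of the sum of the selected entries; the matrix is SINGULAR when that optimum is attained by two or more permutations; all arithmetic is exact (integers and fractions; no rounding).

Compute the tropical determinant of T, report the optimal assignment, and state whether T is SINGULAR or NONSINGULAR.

σ = (1, 2, 3, 4): 14 + 22 + 8 + 5 = 49
σ = (1, 2, 4, 3): 14 + 22 + 29 + 4 = 69
σ = (1, 3, 2, 4): 14 + (-6) + (-9) + 5 = 4
σ = (1, 3, 4, 2): 14 + (-6) + 29 + 18 = 55
σ = (1, 4, 2, 3): 14 + 9 + (-9) + 4 = 18
σ = (1, 4, 3, 2): 14 + 9 + 8 + 18 = 49
σ = (2, 1, 3, 4): 15 + 18 + 8 + 5 = 46
σ = (2, 1, 4, 3): 15 + 18 + 29 + 4 = 66
σ = (2, 3, 1, 4): 15 + (-6) + 13 + 5 = 27
σ = (2, 3, 4, 1): 15 + (-6) + 29 + 4 = 42
σ = (2, 4, 1, 3): 15 + 9 + 13 + 4 = 41
σ = (2, 4, 3, 1): 15 + 9 + 8 + 4 = 36
σ = (3, 1, 2, 4): 9 + 18 + (-9) + 5 = 23
σ = (3, 1, 4, 2): 9 + 18 + 29 + 18 = 74
σ = (3, 2, 1, 4): 9 + 22 + 13 + 5 = 49
σ = (3, 2, 4, 1): 9 + 22 + 29 + 4 = 64
σ = (3, 4, 1, 2): 9 + 9 + 13 + 18 = 49
σ = (3, 4, 2, 1): 9 + 9 + (-9) + 4 = 13
σ = (4, 1, 2, 3): 15 + 18 + (-9) + 4 = 28
σ = (4, 1, 3, 2): 15 + 18 + 8 + 18 = 59
σ = (4, 2, 1, 3): 15 + 22 + 13 + 4 = 54
σ = (4, 2, 3, 1): 15 + 22 + 8 + 4 = 49
σ = (4, 3, 1, 2): 15 + (-6) + 13 + 18 = 40
σ = (4, 3, 2, 1): 15 + (-6) + (-9) + 4 = 4
Optimal value attained by: σ = (1, 3, 2, 4).
Answer: det⊕(T) = 4; verdict: SINGULAR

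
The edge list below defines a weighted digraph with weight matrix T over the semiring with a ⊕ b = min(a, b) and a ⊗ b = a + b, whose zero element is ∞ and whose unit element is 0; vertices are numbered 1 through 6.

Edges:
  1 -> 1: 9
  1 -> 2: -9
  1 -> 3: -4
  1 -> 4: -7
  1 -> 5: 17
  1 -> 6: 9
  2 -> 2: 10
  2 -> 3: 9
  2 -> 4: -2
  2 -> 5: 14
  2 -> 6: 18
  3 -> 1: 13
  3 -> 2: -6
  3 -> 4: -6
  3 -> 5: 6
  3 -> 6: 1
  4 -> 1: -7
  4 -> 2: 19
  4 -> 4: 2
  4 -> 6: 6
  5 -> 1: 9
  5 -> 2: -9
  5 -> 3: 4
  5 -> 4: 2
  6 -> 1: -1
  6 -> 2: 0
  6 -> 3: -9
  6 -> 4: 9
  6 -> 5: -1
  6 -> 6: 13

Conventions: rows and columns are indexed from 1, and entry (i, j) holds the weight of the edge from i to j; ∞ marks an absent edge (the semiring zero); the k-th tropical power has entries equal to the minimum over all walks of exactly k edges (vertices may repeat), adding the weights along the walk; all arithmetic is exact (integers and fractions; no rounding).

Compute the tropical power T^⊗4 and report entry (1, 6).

T^⊗2:
  [-14, -10, 0, -11, 2, -3]
  [-9, 3, 9, 0, 15, 4]
  [-13, -3, -8, -8, 0, 0]
  [-5, -16, -11, -14, 5, 2]
  [-5, -2, 0, -11, 5, 5]
  [2, -15, -5, -15, -3, -8]
T^⊗3:
  [-18, -23, -18, -21, -4, -5]
  [-7, -18, -13, -16, 3, 0]
  [-15, -22, -17, -20, -2, -7]
  [-21, -17, -9, -18, -5, -10]
  [-18, -14, -9, -12, 4, -5]
  [-22, -12, -17, -17, -9, -9]
T^⊗4:
  [-28, -27, -22, -25, -12, -17]
  [-23, -19, -11, -20, -7, -12]
  [-27, -24, -19, -24, -11, -16]
  [-25, -30, -25, -28, -11, -12]
  [-19, -27, -22, -25, -6, -9]
  [-24, -31, -26, -29, -11, -16]
Key observation: the optimum is the walk 1->4->1->3->6, with weight (-7) + (-7) + (-4) + 1 = -17.
Optimal value attained by: walk 1->4->1->3->6.
Answer: (T^⊗4)[1][6] = -17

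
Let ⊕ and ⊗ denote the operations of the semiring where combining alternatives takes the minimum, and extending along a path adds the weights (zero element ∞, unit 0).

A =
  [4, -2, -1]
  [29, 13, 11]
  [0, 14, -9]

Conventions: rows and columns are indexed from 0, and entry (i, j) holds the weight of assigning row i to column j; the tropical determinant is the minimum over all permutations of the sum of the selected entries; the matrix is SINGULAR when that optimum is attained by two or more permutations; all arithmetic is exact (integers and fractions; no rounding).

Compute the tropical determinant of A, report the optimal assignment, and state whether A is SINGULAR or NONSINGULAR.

σ = (0, 1, 2): 4 + 13 + (-9) = 8
σ = (0, 2, 1): 4 + 11 + 14 = 29
σ = (1, 0, 2): (-2) + 29 + (-9) = 18
σ = (1, 2, 0): (-2) + 11 + 0 = 9
σ = (2, 0, 1): (-1) + 29 + 14 = 42
σ = (2, 1, 0): (-1) + 13 + 0 = 12
Optimal value attained by: σ = (0, 1, 2).
Answer: det⊕(A) = 8; verdict: NONSINGULAR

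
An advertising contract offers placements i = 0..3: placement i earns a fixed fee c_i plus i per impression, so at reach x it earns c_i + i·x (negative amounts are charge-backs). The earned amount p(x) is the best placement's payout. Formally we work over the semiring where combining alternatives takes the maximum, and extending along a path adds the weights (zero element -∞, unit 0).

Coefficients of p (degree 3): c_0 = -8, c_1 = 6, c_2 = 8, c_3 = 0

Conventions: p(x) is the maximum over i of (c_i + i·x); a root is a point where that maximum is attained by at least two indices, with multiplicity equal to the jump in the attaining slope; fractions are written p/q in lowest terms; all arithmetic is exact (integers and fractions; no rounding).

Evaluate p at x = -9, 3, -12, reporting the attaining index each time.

p(-9) = max(-8+0·(-9)=-8, 6+1·(-9)=-3, 8+2·(-9)=-10, 0+3·(-9)=-27) = -3 (attained by i=1)
p(3) = max(-8+0·3=-8, 6+1·3=9, 8+2·3=14, 0+3·3=9) = 14 (attained by i=2)
p(-12) = max(-8+0·(-12)=-8, 6+1·(-12)=-6, 8+2·(-12)=-16, 0+3·(-12)=-36) = -6 (attained by i=1)
Answer: p(-9) = -3; p(3) = 14; p(-12) = -6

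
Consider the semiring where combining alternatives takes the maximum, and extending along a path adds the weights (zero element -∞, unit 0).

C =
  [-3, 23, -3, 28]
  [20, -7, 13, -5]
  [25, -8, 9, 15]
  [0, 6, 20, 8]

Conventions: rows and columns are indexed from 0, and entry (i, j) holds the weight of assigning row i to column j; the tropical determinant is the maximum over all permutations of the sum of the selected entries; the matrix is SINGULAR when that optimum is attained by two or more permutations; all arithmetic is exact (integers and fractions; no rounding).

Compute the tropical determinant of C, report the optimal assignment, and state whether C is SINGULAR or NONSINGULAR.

σ = (0, 1, 2, 3): (-3) + (-7) + 9 + 8 = 7
σ = (0, 1, 3, 2): (-3) + (-7) + 15 + 20 = 25
σ = (0, 2, 1, 3): (-3) + 13 + (-8) + 8 = 10
σ = (0, 2, 3, 1): (-3) + 13 + 15 + 6 = 31
σ = (0, 3, 1, 2): (-3) + (-5) + (-8) + 20 = 4
σ = (0, 3, 2, 1): (-3) + (-5) + 9 + 6 = 7
σ = (1, 0, 2, 3): 23 + 20 + 9 + 8 = 60
σ = (1, 0, 3, 2): 23 + 20 + 15 + 20 = 78
σ = (1, 2, 0, 3): 23 + 13 + 25 + 8 = 69
σ = (1, 2, 3, 0): 23 + 13 + 15 + 0 = 51
σ = (1, 3, 0, 2): 23 + (-5) + 25 + 20 = 63
σ = (1, 3, 2, 0): 23 + (-5) + 9 + 0 = 27
σ = (2, 0, 1, 3): (-3) + 20 + (-8) + 8 = 17
σ = (2, 0, 3, 1): (-3) + 20 + 15 + 6 = 38
σ = (2, 1, 0, 3): (-3) + (-7) + 25 + 8 = 23
σ = (2, 1, 3, 0): (-3) + (-7) + 15 + 0 = 5
σ = (2, 3, 0, 1): (-3) + (-5) + 25 + 6 = 23
σ = (2, 3, 1, 0): (-3) + (-5) + (-8) + 0 = -16
σ = (3, 0, 1, 2): 28 + 20 + (-8) + 20 = 60
σ = (3, 0, 2, 1): 28 + 20 + 9 + 6 = 63
σ = (3, 1, 0, 2): 28 + (-7) + 25 + 20 = 66
σ = (3, 1, 2, 0): 28 + (-7) + 9 + 0 = 30
σ = (3, 2, 0, 1): 28 + 13 + 25 + 6 = 72
σ = (3, 2, 1, 0): 28 + 13 + (-8) + 0 = 33
Optimal value attained by: σ = (1, 0, 3, 2).
Answer: det⊕(C) = 78; verdict: NONSINGULAR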